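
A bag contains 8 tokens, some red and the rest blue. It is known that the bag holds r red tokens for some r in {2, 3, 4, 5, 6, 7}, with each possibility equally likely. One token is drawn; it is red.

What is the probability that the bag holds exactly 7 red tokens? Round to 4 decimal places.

0.2593

Under each hypothesis, the probability of this draw is: P(data | r = 2) = (2/8) = 1/4; P(data | r = 3) = (3/8) = 3/8; P(data | r = 4) = (4/8) = 1/2; P(data | r = 5) = (5/8) = 5/8; P(data | r = 6) = (6/8) = 3/4; P(data | r = 7) = (7/8) = 7/8.
Weighting by the prior gives 1/6 · 1/4 = 1/24, 1/6 · 3/8 = 1/16, 1/6 · 1/2 = 1/12, 1/6 · 5/8 = 5/48, 1/6 · 3/4 = 1/8, 1/6 · 7/8 = 7/48; with total 9/16.
By Bayes' rule, P(r = 7 | data) = (7/48) / (9/16) = 7/27.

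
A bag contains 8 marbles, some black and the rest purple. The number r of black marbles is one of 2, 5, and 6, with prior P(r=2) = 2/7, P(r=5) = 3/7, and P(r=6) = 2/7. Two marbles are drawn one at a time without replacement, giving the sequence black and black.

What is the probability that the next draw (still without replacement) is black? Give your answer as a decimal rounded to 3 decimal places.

Compute the likelihood of the observed sequence for each case: P(data | r = 2) = (2/8)(1/7) = 1/28; P(data | r = 5) = (5/8)(4/7) = 5/14; P(data | r = 6) = (6/8)(5/7) = 15/28.
Weighting by the prior gives 2/7 · 1/28 = 1/98, 3/7 · 5/14 = 15/98, 2/7 · 15/28 = 15/98; summing to 31/98.
Normalising, the posterior is P(r = 2 | data) = 1/31, P(r = 5 | data) = 15/31, P(r = 6 | data) = 15/31.
The predictive probability is P(black next | data) = (0)(1/31) + (1/2)(15/31) + (2/3)(15/31) = 35/62.

0.565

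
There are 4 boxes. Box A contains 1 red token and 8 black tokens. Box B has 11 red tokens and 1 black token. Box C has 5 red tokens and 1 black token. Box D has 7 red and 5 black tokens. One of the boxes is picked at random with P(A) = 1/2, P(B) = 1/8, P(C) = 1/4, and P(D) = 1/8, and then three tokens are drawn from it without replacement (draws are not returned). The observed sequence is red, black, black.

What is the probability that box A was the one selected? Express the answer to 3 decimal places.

The likelihood of the observed sequence under each hypothesis: P(data | box A) = (1/9)(8/8)(7/7) = 0.11111; P(data | box B) = (11/12)(1/11)(0/10) = 0; P(data | box C) = (5/6)(1/5)(0/4) = 0; P(data | box D) = (7/12)(5/11)(4/10) = 0.10606.
The prior-weighted likelihoods are 1/2 · 0.11111 = 0.055556, 1/8 · 0 = 0, 1/4 · 0 = 0, 1/8 · 0.10606 = 0.013258; with total 0.068813.
So P(box A | data) = (0.055556) / (0.068813) = 0.80734.

0.807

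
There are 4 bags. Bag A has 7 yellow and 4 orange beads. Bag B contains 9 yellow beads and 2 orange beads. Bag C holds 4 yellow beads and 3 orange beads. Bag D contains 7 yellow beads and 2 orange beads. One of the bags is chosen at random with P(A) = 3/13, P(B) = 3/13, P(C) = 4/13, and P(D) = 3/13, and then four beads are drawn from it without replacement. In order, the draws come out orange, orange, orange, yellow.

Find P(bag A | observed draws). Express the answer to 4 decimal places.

The likelihood of the observed sequence under each hypothesis: P(data | bag A) = (4/11)(3/10)(2/9)(7/8) = 0.021212; P(data | bag B) = (2/11)(1/10)(0/9) = 0; P(data | bag C) = (3/7)(2/6)(1/5)(4/4) = 0.028571; P(data | bag D) = (2/9)(1/8)(0/7) = 0.
Weighting by the prior gives 3/13 · 0.021212 = 0.0048951, 3/13 · 0 = 0, 4/13 · 0.028571 = 0.0087912, 3/13 · 0 = 0; with total 0.013686.
Therefore the posterior P(bag A | data) = (0.0048951) / (0.013686) = 0.35766.

0.3577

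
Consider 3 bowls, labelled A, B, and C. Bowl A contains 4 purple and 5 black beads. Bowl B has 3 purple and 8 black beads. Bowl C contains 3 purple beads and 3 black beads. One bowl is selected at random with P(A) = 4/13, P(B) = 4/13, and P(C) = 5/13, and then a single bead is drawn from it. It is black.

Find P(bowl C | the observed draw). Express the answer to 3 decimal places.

0.328

The likelihood of this draw under each hypothesis: P(data | bowl A) = (5/9) = 0.55556; P(data | bowl B) = (8/11) = 0.72727; P(data | bowl C) = (3/6) = 0.5.
Multiplying each by its prior: 4/13 · 0.55556 = 0.17094, 4/13 · 0.72727 = 0.22378, 5/13 · 0.5 = 0.19231; with total 0.58702.
By Bayes' rule, P(bowl C | data) = (0.19231) / (0.58702) = 0.3276.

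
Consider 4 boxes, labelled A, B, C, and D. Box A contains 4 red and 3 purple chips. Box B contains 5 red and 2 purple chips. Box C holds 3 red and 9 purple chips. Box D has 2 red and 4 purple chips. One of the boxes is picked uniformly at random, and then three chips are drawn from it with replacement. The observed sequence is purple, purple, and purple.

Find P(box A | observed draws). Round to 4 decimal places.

0.0960

For each hypothesis, P(data | H) works out to: P(data | box A) = (3/7)(3/7)(3/7) = 0.078717; P(data | box B) = (2/7)(2/7)(2/7) = 0.023324; P(data | box C) = (9/12)(9/12)(9/12) = 0.42188; P(data | box D) = (4/6)(4/6)(4/6) = 0.2963.
Weighting by the prior gives 1/4 · 0.078717 = 0.019679, 1/4 · 0.023324 = 0.0058309, 1/4 · 0.42188 = 0.10547, 1/4 · 0.2963 = 0.074074; summing to 0.20505.
Hence P(box A | data) = (0.019679) / (0.20505) = 0.095972.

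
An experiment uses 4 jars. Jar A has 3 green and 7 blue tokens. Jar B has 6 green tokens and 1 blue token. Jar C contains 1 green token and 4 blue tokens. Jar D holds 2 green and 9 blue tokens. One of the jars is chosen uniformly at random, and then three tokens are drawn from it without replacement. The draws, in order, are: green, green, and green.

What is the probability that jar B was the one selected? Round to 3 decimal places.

Compute the likelihood of the observed sequence for each case: P(data | jar A) = (3/10)(2/9)(1/8) = 0.0083333; P(data | jar B) = (6/7)(5/6)(4/5) = 0.57143; P(data | jar C) = (1/5)(0/4) = 0; P(data | jar D) = (2/11)(1/10)(0/9) = 0.
Weighting by the prior gives 1/4 · 0.0083333 = 0.0020833, 1/4 · 0.57143 = 0.14286, 1/4 · 0 = 0, 1/4 · 0 = 0; summing to 0.14494.
So P(jar B | data) = (0.14286) / (0.14494) = 0.98563.

0.986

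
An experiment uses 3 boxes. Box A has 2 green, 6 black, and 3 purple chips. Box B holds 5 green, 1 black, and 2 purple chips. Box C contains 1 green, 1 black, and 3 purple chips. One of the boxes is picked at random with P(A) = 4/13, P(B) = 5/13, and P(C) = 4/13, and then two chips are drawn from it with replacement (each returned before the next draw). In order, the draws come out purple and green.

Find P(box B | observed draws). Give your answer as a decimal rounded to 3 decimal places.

Compute the likelihood of the observed sequence for each case: P(data | box A) = (3/11)(2/11) = 0.049587; P(data | box B) = (2/8)(5/8) = 0.15625; P(data | box C) = (3/5)(1/5) = 0.12.
The prior-weighted likelihoods are 4/13 · 0.049587 = 0.015257, 5/13 · 0.15625 = 0.060096, 4/13 · 0.12 = 0.036923; these sum to 0.11228.
By Bayes' rule, P(box B | data) = (0.060096) / (0.11228) = 0.53525.

0.535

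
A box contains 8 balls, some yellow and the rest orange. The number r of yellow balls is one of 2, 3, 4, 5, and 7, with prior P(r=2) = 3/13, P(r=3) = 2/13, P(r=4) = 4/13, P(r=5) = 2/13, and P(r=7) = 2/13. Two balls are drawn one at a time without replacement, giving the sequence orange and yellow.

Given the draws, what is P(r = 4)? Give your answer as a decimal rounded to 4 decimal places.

The likelihood of the observed sequence under each hypothesis: P(data | r = 2) = (6/8)(2/7) = 3/14; P(data | r = 3) = (5/8)(3/7) = 15/56; P(data | r = 4) = (4/8)(4/7) = 2/7; P(data | r = 5) = (3/8)(5/7) = 15/56; P(data | r = 7) = (1/8)(7/7) = 1/8.
The prior-weighted likelihoods are 3/13 · 3/14 = 9/182, 2/13 · 15/56 = 15/364, 4/13 · 2/7 = 8/91, 2/13 · 15/56 = 15/364, 2/13 · 1/8 = 1/52; these sum to 87/364.
So P(r = 4 | data) = (8/91) / (87/364) = 32/87.

0.3678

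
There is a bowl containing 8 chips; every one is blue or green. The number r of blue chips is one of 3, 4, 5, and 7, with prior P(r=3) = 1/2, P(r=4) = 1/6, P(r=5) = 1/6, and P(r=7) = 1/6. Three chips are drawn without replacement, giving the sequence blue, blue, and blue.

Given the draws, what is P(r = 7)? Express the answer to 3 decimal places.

For each hypothesis, P(data | H) works out to: P(data | r = 3) = (3/8)(2/7)(1/6) = 1/56; P(data | r = 4) = (4/8)(3/7)(2/6) = 1/14; P(data | r = 5) = (5/8)(4/7)(3/6) = 5/28; P(data | r = 7) = (7/8)(6/7)(5/6) = 5/8.
Weighting by the prior gives 1/2 · 1/56 = 1/112, 1/6 · 1/14 = 1/84, 1/6 · 5/28 = 5/168, 1/6 · 5/8 = 5/48; these sum to 13/84.
Therefore the posterior P(r = 7 | data) = (5/48) / (13/84) = 35/52.

0.673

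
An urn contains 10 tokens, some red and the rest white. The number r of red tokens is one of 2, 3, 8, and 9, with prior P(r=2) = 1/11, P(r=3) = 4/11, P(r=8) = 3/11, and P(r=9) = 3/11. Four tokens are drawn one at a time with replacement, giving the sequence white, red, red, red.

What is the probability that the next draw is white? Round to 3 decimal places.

0.233

The likelihood of the observed sequence under each hypothesis: P(data | r = 2) = (8/10)(2/10)(2/10)(2/10) = 0.0064; P(data | r = 3) = (7/10)(3/10)(3/10)(3/10) = 0.0189; P(data | r = 8) = (2/10)(8/10)(8/10)(8/10) = 0.1024; P(data | r = 9) = (1/10)(9/10)(9/10)(9/10) = 0.0729.
Weighting by the prior gives 1/11 · 0.0064 = 0.00058182, 4/11 · 0.0189 = 0.0068727, 3/11 · 0.1024 = 0.027927, 3/11 · 0.0729 = 0.019882; these sum to 0.055264.
Dividing through by the total gives posterior P(r = 2 | data) = 0.010528, P(r = 3 | data) = 0.12436, P(r = 8 | data) = 0.50535, P(r = 9 | data) = 0.35976.
So P(white next | data) = Σ P(white next | H) P(H | data) = (4/5)(0.010528) + (7/10)(0.12436) + (1/5)(0.50535) + (1/10)(0.35976) = 0.23252.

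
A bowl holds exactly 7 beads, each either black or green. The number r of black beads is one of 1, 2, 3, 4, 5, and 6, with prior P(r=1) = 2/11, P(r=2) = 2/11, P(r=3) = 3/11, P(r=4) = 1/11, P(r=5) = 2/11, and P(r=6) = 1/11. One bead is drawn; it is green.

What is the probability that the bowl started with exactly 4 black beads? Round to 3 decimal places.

0.071

For each hypothesis, P(data | H) works out to: P(data | r = 1) = (6/7) = 6/7; P(data | r = 2) = (5/7) = 5/7; P(data | r = 3) = (4/7) = 4/7; P(data | r = 4) = (3/7) = 3/7; P(data | r = 5) = (2/7) = 2/7; P(data | r = 6) = (1/7) = 1/7.
Weighting by the prior gives 2/11 · 6/7 = 12/77, 2/11 · 5/7 = 10/77, 3/11 · 4/7 = 12/77, 1/11 · 3/7 = 3/77, 2/11 · 2/7 = 4/77, 1/11 · 1/7 = 1/77; with total 6/11.
Therefore the posterior P(r = 4 | data) = (3/77) / (6/11) = 1/14.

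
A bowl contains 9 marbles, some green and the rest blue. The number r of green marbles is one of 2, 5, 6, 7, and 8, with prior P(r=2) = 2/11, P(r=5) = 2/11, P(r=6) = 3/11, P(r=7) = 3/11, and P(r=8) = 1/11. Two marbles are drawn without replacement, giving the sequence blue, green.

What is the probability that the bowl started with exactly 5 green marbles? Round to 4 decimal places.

0.2326

Under each hypothesis, the probability of the observed sequence is: P(data | r = 2) = (7/9)(2/8) = 7/36; P(data | r = 5) = (4/9)(5/8) = 5/18; P(data | r = 6) = (3/9)(6/8) = 1/4; P(data | r = 7) = (2/9)(7/8) = 7/36; P(data | r = 8) = (1/9)(8/8) = 1/9.
Multiplying each by its prior: 2/11 · 7/36 = 7/198, 2/11 · 5/18 = 5/99, 3/11 · 1/4 = 3/44, 3/11 · 7/36 = 7/132, 1/11 · 1/9 = 1/99; these sum to 43/198.
Hence P(r = 5 | data) = (5/99) / (43/198) = 10/43.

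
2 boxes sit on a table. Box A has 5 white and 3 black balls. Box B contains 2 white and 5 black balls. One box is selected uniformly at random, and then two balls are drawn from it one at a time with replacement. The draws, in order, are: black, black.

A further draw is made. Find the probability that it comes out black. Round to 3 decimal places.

0.641

Compute the likelihood of the observed sequence for each case: P(data | box A) = (3/8)(3/8) = 0.14062; P(data | box B) = (5/7)(5/7) = 0.5102.
Multiplying each by its prior: 1/2 · 0.14062 = 0.070312, 1/2 · 0.5102 = 0.2551; with total 0.32541.
The posterior is then P(box A | data) = 0.21607, P(box B | data) = 0.78393.
The predictive probability is P(black next | data) = (3/8)(0.21607) + (5/7)(0.78393) = 0.64098.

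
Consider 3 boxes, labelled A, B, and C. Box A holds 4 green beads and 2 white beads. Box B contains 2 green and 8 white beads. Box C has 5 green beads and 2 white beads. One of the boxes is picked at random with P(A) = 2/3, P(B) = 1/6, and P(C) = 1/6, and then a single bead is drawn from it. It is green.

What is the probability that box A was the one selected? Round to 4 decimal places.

For each hypothesis, P(data | H) works out to: P(data | box A) = (4/6) = 2/3; P(data | box B) = (2/10) = 1/5; P(data | box C) = (5/7) = 5/7.
The prior-weighted likelihoods are 2/3 · 2/3 = 4/9, 1/6 · 1/5 = 1/30, 1/6 · 5/7 = 5/42; with total 188/315.
So P(box A | data) = (4/9) / (188/315) = 35/47.

0.7447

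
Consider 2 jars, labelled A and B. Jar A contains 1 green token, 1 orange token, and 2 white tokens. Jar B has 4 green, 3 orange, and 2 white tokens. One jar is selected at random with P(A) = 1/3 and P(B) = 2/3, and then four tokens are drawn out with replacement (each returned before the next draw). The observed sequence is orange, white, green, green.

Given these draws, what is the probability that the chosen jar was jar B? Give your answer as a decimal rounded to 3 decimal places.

Compute the likelihood of the observed sequence for each case: P(data | jar A) = (1/4)(2/4)(1/4)(1/4) = 0.0078125; P(data | jar B) = (3/9)(2/9)(4/9)(4/9) = 0.014632.
Weighting by the prior gives 1/3 · 0.0078125 = 0.0026042, 2/3 · 0.014632 = 0.0097546; these sum to 0.012359.
So P(jar B | data) = (0.0097546) / (0.012359) = 0.78929.

0.789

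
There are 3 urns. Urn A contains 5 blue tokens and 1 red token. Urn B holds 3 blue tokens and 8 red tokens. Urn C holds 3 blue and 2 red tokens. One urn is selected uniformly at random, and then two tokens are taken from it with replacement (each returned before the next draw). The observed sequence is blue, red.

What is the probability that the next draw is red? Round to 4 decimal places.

Under each hypothesis, the probability of the observed sequence is: P(data | urn A) = (5/6)(1/6) = 0.13889; P(data | urn B) = (3/11)(8/11) = 0.19835; P(data | urn C) = (3/5)(2/5) = 0.24.
The prior-weighted likelihoods are 1/3 · 0.13889 = 0.046296, 1/3 · 0.19835 = 0.066116, 1/3 · 0.24 = 0.08; summing to 0.19241.
Normalising, the posterior is P(urn A | data) = 0.24061, P(urn B | data) = 0.34362, P(urn C | data) = 0.41577.
The predictive probability is P(red next | data) = (1/6)(0.24061) + (8/11)(0.34362) + (2/5)(0.41577) = 0.45631.

0.4563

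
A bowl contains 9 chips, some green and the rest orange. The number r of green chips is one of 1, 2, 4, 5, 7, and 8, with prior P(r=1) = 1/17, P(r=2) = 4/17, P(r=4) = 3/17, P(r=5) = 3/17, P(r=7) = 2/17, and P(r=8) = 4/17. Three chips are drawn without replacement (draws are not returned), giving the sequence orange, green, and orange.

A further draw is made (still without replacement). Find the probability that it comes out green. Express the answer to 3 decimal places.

0.386

Under each hypothesis, the probability of the observed sequence is: P(data | r = 1) = (8/9)(1/8)(7/7) = 1/9; P(data | r = 2) = (7/9)(2/8)(6/7) = 1/6; P(data | r = 4) = (5/9)(4/8)(4/7) = 10/63; P(data | r = 5) = (4/9)(5/8)(3/7) = 5/42; P(data | r = 7) = (2/9)(7/8)(1/7) = 1/36; P(data | r = 8) = (1/9)(8/8)(0/7) = 0.
The prior-weighted likelihoods are 1/17 · 1/9 = 1/153, 4/17 · 1/6 = 2/51, 3/17 · 10/63 = 10/357, 3/17 · 5/42 = 5/238, 2/17 · 1/36 = 1/306, 4/17 · 0 = 0; summing to 5/51.
Normalising, the posterior is P(r = 1 | data) = 1/15, P(r = 2 | data) = 2/5, P(r = 4 | data) = 2/7, P(r = 5 | data) = 3/14, P(r = 7 | data) = 1/30, P(r = 8 | data) = 0.
So P(green next | data) = Σ P(green next | H) P(H | data) = (0)(1/15) + (1/6)(2/5) + (1/2)(2/7) + (2/3)(3/14) + (1)(1/30) = 27/70.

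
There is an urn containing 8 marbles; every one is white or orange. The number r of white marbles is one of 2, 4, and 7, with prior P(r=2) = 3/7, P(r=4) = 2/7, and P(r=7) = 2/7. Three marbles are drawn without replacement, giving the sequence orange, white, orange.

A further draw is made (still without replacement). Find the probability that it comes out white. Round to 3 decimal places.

Under each hypothesis, the probability of the observed sequence is: P(data | r = 2) = (6/8)(2/7)(5/6) = 5/28; P(data | r = 4) = (4/8)(4/7)(3/6) = 1/7; P(data | r = 7) = (1/8)(7/7)(0/6) = 0.
Multiplying each by its prior: 3/7 · 5/28 = 15/196, 2/7 · 1/7 = 2/49, 2/7 · 0 = 0; these sum to 23/196.
The posterior is then P(r = 2 | data) = 15/23, P(r = 4 | data) = 8/23, P(r = 7 | data) = 0.
The predictive probability is P(white next | data) = (1/5)(15/23) + (3/5)(8/23) = 39/115.

0.339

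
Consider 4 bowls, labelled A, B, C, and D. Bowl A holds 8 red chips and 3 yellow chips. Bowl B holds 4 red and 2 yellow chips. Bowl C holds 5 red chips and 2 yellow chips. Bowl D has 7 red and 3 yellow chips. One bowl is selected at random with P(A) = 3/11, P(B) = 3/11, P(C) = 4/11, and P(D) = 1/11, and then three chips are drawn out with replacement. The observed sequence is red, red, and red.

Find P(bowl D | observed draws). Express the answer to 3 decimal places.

0.089

The likelihood of the observed sequence under each hypothesis: P(data | bowl A) = (8/11)(8/11)(8/11) = 0.38467; P(data | bowl B) = (4/6)(4/6)(4/6) = 0.2963; P(data | bowl C) = (5/7)(5/7)(5/7) = 0.36443; P(data | bowl D) = (7/10)(7/10)(7/10) = 0.343.
Weighting by the prior gives 3/11 · 0.38467 = 0.10491, 3/11 · 0.2963 = 0.080808, 4/11 · 0.36443 = 0.13252, 1/11 · 0.343 = 0.031182; these sum to 0.34942.
Hence P(bowl D | data) = (0.031182) / (0.34942) = 0.089238.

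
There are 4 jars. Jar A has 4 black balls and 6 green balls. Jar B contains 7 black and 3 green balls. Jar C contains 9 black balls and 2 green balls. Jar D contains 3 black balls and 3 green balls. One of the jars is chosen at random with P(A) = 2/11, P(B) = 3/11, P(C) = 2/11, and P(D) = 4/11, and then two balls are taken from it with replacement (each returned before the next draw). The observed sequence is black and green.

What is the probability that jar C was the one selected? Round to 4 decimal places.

Compute the likelihood of the observed sequence for each case: P(data | jar A) = (4/10)(6/10) = 0.24; P(data | jar B) = (7/10)(3/10) = 0.21; P(data | jar C) = (9/11)(2/11) = 0.14876; P(data | jar D) = (3/6)(3/6) = 0.25.
Weighting by the prior gives 2/11 · 0.24 = 0.043636, 3/11 · 0.21 = 0.057273, 2/11 · 0.14876 = 0.027047, 4/11 · 0.25 = 0.090909; summing to 0.21887.
Hence P(jar C | data) = (0.027047) / (0.21887) = 0.12358.

0.1236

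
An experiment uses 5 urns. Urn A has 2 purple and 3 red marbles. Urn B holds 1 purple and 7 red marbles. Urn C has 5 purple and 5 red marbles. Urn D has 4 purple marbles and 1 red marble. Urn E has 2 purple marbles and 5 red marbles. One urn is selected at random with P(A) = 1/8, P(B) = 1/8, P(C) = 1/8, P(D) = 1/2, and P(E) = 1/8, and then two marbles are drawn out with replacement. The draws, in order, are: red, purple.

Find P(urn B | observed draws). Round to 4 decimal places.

Compute the likelihood of the observed sequence for each case: P(data | urn A) = (3/5)(2/5) = 0.24; P(data | urn B) = (7/8)(1/8) = 0.10938; P(data | urn C) = (5/10)(5/10) = 0.25; P(data | urn D) = (1/5)(4/5) = 0.16; P(data | urn E) = (5/7)(2/7) = 0.20408.
Weighting by the prior gives 1/8 · 0.24 = 0.03, 1/8 · 0.10938 = 0.013672, 1/8 · 0.25 = 0.03125, 1/2 · 0.16 = 0.08, 1/8 · 0.20408 = 0.02551; these sum to 0.18043.
Hence P(urn B | data) = (0.013672) / (0.18043) = 0.075773.

0.0758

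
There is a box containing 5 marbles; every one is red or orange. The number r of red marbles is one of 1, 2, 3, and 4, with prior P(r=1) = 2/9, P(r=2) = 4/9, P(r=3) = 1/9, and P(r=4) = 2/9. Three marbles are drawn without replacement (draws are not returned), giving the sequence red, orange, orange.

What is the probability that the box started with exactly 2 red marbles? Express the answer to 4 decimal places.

0.6154

The likelihood of the observed sequence under each hypothesis: P(data | r = 1) = (1/5)(4/4)(3/3) = 1/5; P(data | r = 2) = (2/5)(3/4)(2/3) = 1/5; P(data | r = 3) = (3/5)(2/4)(1/3) = 1/10; P(data | r = 4) = (4/5)(1/4)(0/3) = 0.
Multiplying each by its prior: 2/9 · 1/5 = 2/45, 4/9 · 1/5 = 4/45, 1/9 · 1/10 = 1/90, 2/9 · 0 = 0; these sum to 13/90.
So P(r = 2 | data) = (4/45) / (13/90) = 8/13.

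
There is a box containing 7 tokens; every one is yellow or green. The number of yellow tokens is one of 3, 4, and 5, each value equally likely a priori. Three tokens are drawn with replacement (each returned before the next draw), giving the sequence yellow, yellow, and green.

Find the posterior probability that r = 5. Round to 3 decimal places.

0.373

Under each hypothesis, the probability of the observed sequence is: P(data | r = 3) = (3/7)(3/7)(4/7) = 0.10496; P(data | r = 4) = (4/7)(4/7)(3/7) = 0.13994; P(data | r = 5) = (5/7)(5/7)(2/7) = 0.14577.
The prior-weighted likelihoods are 1/3 · 0.10496 = 0.034985, 1/3 · 0.13994 = 0.046647, 1/3 · 0.14577 = 0.048591; these sum to 0.13022.
So P(r = 5 | data) = (0.048591) / (0.13022) = 0.37313.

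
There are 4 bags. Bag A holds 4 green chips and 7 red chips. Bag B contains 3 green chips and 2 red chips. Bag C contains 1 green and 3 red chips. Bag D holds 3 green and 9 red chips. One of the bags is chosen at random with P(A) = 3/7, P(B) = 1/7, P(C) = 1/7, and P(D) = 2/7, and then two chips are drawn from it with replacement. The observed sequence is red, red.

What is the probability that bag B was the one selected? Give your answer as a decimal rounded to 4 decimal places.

0.0522

For each hypothesis, P(data | H) works out to: P(data | bag A) = (7/11)(7/11) = 0.40496; P(data | bag B) = (2/5)(2/5) = 0.16; P(data | bag C) = (3/4)(3/4) = 0.5625; P(data | bag D) = (9/12)(9/12) = 0.5625.
The prior-weighted likelihoods are 3/7 · 0.40496 = 0.17355, 1/7 · 0.16 = 0.022857, 1/7 · 0.5625 = 0.080357, 2/7 · 0.5625 = 0.16071; these sum to 0.43748.
Therefore the posterior P(bag B | data) = (0.022857) / (0.43748) = 0.052247.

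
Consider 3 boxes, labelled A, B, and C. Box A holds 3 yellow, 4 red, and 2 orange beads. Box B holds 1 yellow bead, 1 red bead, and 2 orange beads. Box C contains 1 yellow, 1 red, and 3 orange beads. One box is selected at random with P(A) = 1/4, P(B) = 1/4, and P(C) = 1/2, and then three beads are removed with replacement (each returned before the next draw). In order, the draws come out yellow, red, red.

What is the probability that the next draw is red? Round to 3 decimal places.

For each hypothesis, P(data | H) works out to: P(data | box A) = (3/9)(4/9)(4/9) = 0.065844; P(data | box B) = (1/4)(1/4)(1/4) = 0.015625; P(data | box C) = (1/5)(1/5)(1/5) = 0.008.
The prior-weighted likelihoods are 1/4 · 0.065844 = 0.016461, 1/4 · 0.015625 = 0.0039062, 1/2 · 0.008 = 0.004; these sum to 0.024367.
The posterior is then P(box A | data) = 0.67554, P(box B | data) = 0.16031, P(box C | data) = 0.16416.
Averaging over the posterior, P(red next | data) = (4/9)(0.67554) + (1/4)(0.16031) + (1/5)(0.16416) = 0.37315.

0.373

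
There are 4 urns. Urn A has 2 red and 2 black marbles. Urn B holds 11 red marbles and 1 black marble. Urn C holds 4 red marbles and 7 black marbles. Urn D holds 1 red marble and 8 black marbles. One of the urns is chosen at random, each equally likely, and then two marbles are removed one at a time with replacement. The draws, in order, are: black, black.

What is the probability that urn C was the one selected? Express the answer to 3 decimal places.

0.279

Compute the likelihood of the observed sequence for each case: P(data | urn A) = (2/4)(2/4) = 0.25; P(data | urn B) = (1/12)(1/12) = 0.0069444; P(data | urn C) = (7/11)(7/11) = 0.40496; P(data | urn D) = (8/9)(8/9) = 0.79012.
Multiplying each by its prior: 1/4 · 0.25 = 0.0625, 1/4 · 0.0069444 = 0.0017361, 1/4 · 0.40496 = 0.10124, 1/4 · 0.79012 = 0.19753; summing to 0.36301.
Hence P(urn C | data) = (0.10124) / (0.36301) = 0.27889.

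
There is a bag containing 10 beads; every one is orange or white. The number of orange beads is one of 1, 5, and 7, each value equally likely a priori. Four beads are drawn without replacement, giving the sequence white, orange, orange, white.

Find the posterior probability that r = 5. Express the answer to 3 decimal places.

0.613

The likelihood of the observed sequence under each hypothesis: P(data | r = 1) = (9/10)(1/9)(0/8) = 0; P(data | r = 5) = (5/10)(5/9)(4/8)(4/7) = 0.079365; P(data | r = 7) = (3/10)(7/9)(6/8)(2/7) = 0.05.
Weighting by the prior gives 1/3 · 0 = 0, 1/3 · 0.079365 = 0.026455, 1/3 · 0.05 = 0.016667; these sum to 0.043122.
So P(r = 5 | data) = (0.026455) / (0.043122) = 0.6135.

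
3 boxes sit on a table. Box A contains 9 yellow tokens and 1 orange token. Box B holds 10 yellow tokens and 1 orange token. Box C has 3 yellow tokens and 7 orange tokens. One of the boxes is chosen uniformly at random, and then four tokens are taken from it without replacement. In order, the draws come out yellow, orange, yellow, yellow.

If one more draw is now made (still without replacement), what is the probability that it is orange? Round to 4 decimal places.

0.0418

Under each hypothesis, the probability of the observed sequence is: P(data | box A) = (9/10)(1/9)(8/8)(7/7) = 0.1; P(data | box B) = (10/11)(1/10)(9/9)(8/8) = 0.090909; P(data | box C) = (3/10)(7/9)(2/8)(1/7) = 0.0083333.
Weighting by the prior gives 1/3 · 0.1 = 0.033333, 1/3 · 0.090909 = 0.030303, 1/3 · 0.0083333 = 0.0027778; these sum to 0.066414.
Normalising, the posterior is P(box A | data) = 0.5019, P(box B | data) = 0.45627, P(box C | data) = 0.041825.
The predictive probability is P(orange next | data) = (0)(0.5019) + (0)(0.45627) + (1)(0.041825) = 0.041825.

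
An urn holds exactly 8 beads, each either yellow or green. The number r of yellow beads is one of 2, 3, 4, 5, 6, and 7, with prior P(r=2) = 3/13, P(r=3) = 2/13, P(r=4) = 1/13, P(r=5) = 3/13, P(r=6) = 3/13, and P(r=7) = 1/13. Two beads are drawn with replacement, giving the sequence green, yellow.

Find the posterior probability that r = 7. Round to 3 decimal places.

For each hypothesis, P(data | H) works out to: P(data | r = 2) = (6/8)(2/8) = 3/16; P(data | r = 3) = (5/8)(3/8) = 15/64; P(data | r = 4) = (4/8)(4/8) = 1/4; P(data | r = 5) = (3/8)(5/8) = 15/64; P(data | r = 6) = (2/8)(6/8) = 3/16; P(data | r = 7) = (1/8)(7/8) = 7/64.
Weighting by the prior gives 3/13 · 3/16 = 9/208, 2/13 · 15/64 = 15/416, 1/13 · 1/4 = 1/52, 3/13 · 15/64 = 45/832, 3/13 · 3/16 = 9/208, 1/13 · 7/64 = 7/832; these sum to 85/416.
So P(r = 7 | data) = (7/832) / (85/416) = 7/170.

0.041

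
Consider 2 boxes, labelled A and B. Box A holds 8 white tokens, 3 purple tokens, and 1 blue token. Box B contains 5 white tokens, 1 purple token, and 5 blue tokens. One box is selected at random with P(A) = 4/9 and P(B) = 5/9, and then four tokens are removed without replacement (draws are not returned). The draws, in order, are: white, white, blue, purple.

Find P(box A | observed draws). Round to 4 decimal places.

For each hypothesis, P(data | H) works out to: P(data | box A) = (8/12)(7/11)(1/10)(3/9) = 0.014141; P(data | box B) = (5/11)(4/10)(5/9)(1/8) = 0.012626.
Weighting by the prior gives 4/9 · 0.014141 = 0.0062851, 5/9 · 0.012626 = 0.0070146; summing to 0.0133.
So P(box A | data) = (0.0062851) / (0.0133) = 0.47257.

0.4726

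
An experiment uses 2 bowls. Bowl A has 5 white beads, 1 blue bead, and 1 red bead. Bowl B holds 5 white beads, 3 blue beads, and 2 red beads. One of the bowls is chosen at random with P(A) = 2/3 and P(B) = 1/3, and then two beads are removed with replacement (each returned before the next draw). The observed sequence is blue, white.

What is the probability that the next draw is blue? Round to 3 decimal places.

0.209

Compute the likelihood of the observed sequence for each case: P(data | bowl A) = (1/7)(5/7) = 0.10204; P(data | bowl B) = (3/10)(5/10) = 0.15.
Multiplying each by its prior: 2/3 · 0.10204 = 0.068027, 1/3 · 0.15 = 0.05; with total 0.11803.
Dividing through by the total gives posterior P(bowl A | data) = 0.57637, P(bowl B | data) = 0.42363.
The predictive probability is P(blue next | data) = (1/7)(0.57637) + (3/10)(0.42363) = 0.20943.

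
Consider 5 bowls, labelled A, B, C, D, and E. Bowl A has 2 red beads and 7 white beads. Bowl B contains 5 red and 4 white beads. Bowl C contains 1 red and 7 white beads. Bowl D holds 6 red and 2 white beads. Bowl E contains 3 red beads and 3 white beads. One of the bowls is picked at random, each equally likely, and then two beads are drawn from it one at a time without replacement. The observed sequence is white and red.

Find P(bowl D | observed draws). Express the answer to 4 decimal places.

0.1928

Under each hypothesis, the probability of the observed sequence is: P(data | bowl A) = (7/9)(2/8) = 0.19444; P(data | bowl B) = (4/9)(5/8) = 0.27778; P(data | bowl C) = (7/8)(1/7) = 0.125; P(data | bowl D) = (2/8)(6/7) = 0.21429; P(data | bowl E) = (3/6)(3/5) = 0.3.
Weighting by the prior gives 1/5 · 0.19444 = 0.038889, 1/5 · 0.27778 = 0.055556, 1/5 · 0.125 = 0.025, 1/5 · 0.21429 = 0.042857, 1/5 · 0.3 = 0.06; summing to 0.2223.
By Bayes' rule, P(bowl D | data) = (0.042857) / (0.2223) = 0.19279.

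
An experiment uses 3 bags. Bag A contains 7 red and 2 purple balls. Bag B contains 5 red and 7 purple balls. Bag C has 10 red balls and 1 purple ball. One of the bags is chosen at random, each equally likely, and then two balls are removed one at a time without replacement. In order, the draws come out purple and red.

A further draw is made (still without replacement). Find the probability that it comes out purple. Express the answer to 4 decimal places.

For each hypothesis, P(data | H) works out to: P(data | bag A) = (2/9)(7/8) = 7/36; P(data | bag B) = (7/12)(5/11) = 35/132; P(data | bag C) = (1/11)(10/10) = 1/11.
The prior-weighted likelihoods are 1/3 · 7/36 = 7/108, 1/3 · 35/132 = 35/396, 1/3 · 1/11 = 1/33; summing to 109/594.
The posterior is then P(bag A | data) = 77/218, P(bag B | data) = 105/218, P(bag C | data) = 18/109.
The predictive probability is P(purple next | data) = (1/7)(77/218) + (3/5)(105/218) + (0)(18/109) = 37/109.

0.3394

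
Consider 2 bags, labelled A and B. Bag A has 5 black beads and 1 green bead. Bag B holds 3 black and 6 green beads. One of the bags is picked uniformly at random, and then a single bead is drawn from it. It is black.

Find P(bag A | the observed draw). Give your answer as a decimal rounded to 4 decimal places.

Compute the likelihood of this draw for each case: P(data | bag A) = (5/6) = 5/6; P(data | bag B) = (3/9) = 1/3.
Weighting by the prior gives 1/2 · 5/6 = 5/12, 1/2 · 1/3 = 1/6; summing to 7/12.
By Bayes' rule, P(bag A | data) = (5/12) / (7/12) = 5/7.

0.7143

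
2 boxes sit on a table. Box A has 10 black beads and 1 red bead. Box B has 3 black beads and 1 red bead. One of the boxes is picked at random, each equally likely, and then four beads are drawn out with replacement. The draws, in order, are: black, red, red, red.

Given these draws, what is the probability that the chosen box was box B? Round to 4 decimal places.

The likelihood of the observed sequence under each hypothesis: P(data | box A) = (10/11)(1/11)(1/11)(1/11) = 0.00068301; P(data | box B) = (3/4)(1/4)(1/4)(1/4) = 0.011719.
The prior-weighted likelihoods are 1/2 · 0.00068301 = 0.00034151, 1/2 · 0.011719 = 0.0058594; summing to 0.0062009.
So P(box B | data) = (0.0058594) / (0.0062009) = 0.94493.

0.9449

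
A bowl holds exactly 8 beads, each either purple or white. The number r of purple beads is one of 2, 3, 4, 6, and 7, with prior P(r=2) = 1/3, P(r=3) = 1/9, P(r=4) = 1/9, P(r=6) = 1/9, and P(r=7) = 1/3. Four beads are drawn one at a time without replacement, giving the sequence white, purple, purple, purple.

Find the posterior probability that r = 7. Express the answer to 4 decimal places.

0.6325

Under each hypothesis, the probability of the observed sequence is: P(data | r = 2) = (6/8)(2/7)(1/6)(0/5) = 0; P(data | r = 3) = (5/8)(3/7)(2/6)(1/5) = 0.017857; P(data | r = 4) = (4/8)(4/7)(3/6)(2/5) = 0.057143; P(data | r = 6) = (2/8)(6/7)(5/6)(4/5) = 0.14286; P(data | r = 7) = (1/8)(7/7)(6/6)(5/5) = 0.125.
Multiplying each by its prior: 1/3 · 0 = 0, 1/9 · 0.017857 = 0.0019841, 1/9 · 0.057143 = 0.0063492, 1/9 · 0.14286 = 0.015873, 1/3 · 0.125 = 0.041667; with total 0.065873.
By Bayes' rule, P(r = 7 | data) = (0.041667) / (0.065873) = 0.63253.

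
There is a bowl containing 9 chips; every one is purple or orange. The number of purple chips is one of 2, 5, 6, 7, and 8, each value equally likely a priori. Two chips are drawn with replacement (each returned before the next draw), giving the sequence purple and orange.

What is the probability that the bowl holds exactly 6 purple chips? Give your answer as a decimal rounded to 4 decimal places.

Under each hypothesis, the probability of the observed sequence is: P(data | r = 2) = (2/9)(7/9) = 14/81; P(data | r = 5) = (5/9)(4/9) = 20/81; P(data | r = 6) = (6/9)(3/9) = 2/9; P(data | r = 7) = (7/9)(2/9) = 14/81; P(data | r = 8) = (8/9)(1/9) = 8/81.
Weighting by the prior gives 1/5 · 14/81 = 14/405, 1/5 · 20/81 = 4/81, 1/5 · 2/9 = 2/45, 1/5 · 14/81 = 14/405, 1/5 · 8/81 = 8/405; with total 74/405.
By Bayes' rule, P(r = 6 | data) = (2/45) / (74/405) = 9/37.

0.2432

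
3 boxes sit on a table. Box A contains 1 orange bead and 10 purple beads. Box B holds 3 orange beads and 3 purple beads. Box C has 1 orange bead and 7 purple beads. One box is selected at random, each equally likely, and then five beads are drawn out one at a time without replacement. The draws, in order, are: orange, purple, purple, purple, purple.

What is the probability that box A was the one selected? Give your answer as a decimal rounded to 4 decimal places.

0.4211

For each hypothesis, P(data | H) works out to: P(data | box A) = (1/11)(10/10)(9/9)(8/8)(7/7) = 1/11; P(data | box B) = (3/6)(3/5)(2/4)(1/3)(0/2) = 0; P(data | box C) = (1/8)(7/7)(6/6)(5/5)(4/4) = 1/8.
The prior-weighted likelihoods are 1/3 · 1/11 = 1/33, 1/3 · 0 = 0, 1/3 · 1/8 = 1/24; these sum to 19/264.
Hence P(box A | data) = (1/33) / (19/264) = 8/19.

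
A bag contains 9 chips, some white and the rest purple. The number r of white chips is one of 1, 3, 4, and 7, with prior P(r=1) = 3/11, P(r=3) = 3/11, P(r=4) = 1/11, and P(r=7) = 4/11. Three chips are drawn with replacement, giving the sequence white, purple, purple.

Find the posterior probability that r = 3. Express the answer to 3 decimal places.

Under each hypothesis, the probability of the observed sequence is: P(data | r = 1) = (1/9)(8/9)(8/9) = 0.087791; P(data | r = 3) = (3/9)(6/9)(6/9) = 0.14815; P(data | r = 4) = (4/9)(5/9)(5/9) = 0.13717; P(data | r = 7) = (7/9)(2/9)(2/9) = 0.038409.
The prior-weighted likelihoods are 3/11 · 0.087791 = 0.023943, 3/11 · 0.14815 = 0.040404, 1/11 · 0.13717 = 0.01247, 4/11 · 0.038409 = 0.013967; these sum to 0.090784.
Therefore the posterior P(r = 3 | data) = (0.040404) / (0.090784) = 0.44505.

0.445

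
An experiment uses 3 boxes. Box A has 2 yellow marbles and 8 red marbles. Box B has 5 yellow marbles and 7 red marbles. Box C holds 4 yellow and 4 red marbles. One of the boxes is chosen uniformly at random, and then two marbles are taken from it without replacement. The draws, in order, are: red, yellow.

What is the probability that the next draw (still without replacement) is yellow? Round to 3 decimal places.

0.372

The likelihood of the observed sequence under each hypothesis: P(data | box A) = (8/10)(2/9) = 0.17778; P(data | box B) = (7/12)(5/11) = 0.26515; P(data | box C) = (4/8)(4/7) = 0.28571.
Multiplying each by its prior: 1/3 · 0.17778 = 0.059259, 1/3 · 0.26515 = 0.088384, 1/3 · 0.28571 = 0.095238; with total 0.24288.
Normalising, the posterior is P(box A | data) = 0.24398, P(box B | data) = 0.3639, P(box C | data) = 0.39212.
The predictive probability is P(yellow next | data) = (1/8)(0.24398) + (2/5)(0.3639) + (1/2)(0.39212) = 0.37212.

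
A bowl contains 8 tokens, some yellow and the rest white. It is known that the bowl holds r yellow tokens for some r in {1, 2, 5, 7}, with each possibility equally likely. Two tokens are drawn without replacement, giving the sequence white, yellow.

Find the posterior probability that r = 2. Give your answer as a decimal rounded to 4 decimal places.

0.2927

Compute the likelihood of the observed sequence for each case: P(data | r = 1) = (7/8)(1/7) = 1/8; P(data | r = 2) = (6/8)(2/7) = 3/14; P(data | r = 5) = (3/8)(5/7) = 15/56; P(data | r = 7) = (1/8)(7/7) = 1/8.
Weighting by the prior gives 1/4 · 1/8 = 1/32, 1/4 · 3/14 = 3/56, 1/4 · 15/56 = 15/224, 1/4 · 1/8 = 1/32; with total 41/224.
So P(r = 2 | data) = (3/56) / (41/224) = 12/41.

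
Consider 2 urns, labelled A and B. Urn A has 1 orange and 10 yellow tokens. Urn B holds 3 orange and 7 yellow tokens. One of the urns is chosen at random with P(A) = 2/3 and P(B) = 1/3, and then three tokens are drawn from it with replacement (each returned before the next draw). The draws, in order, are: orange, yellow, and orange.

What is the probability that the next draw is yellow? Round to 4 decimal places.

0.7403

The likelihood of the observed sequence under each hypothesis: P(data | urn A) = (1/11)(10/11)(1/11) = 0.0075131; P(data | urn B) = (3/10)(7/10)(3/10) = 0.063.
Multiplying each by its prior: 2/3 · 0.0075131 = 0.0050088, 1/3 · 0.063 = 0.021; these sum to 0.026009.
Dividing through by the total gives posterior P(urn A | data) = 0.19258, P(urn B | data) = 0.80742.
So P(yellow next | data) = Σ P(yellow next | H) P(H | data) = (10/11)(0.19258) + (7/10)(0.80742) = 0.74027.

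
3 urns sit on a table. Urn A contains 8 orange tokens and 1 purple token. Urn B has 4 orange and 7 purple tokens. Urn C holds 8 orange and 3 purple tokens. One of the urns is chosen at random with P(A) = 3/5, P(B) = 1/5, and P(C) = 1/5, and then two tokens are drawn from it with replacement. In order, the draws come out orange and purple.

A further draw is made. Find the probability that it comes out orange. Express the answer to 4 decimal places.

For each hypothesis, P(data | H) works out to: P(data | urn A) = (8/9)(1/9) = 0.098765; P(data | urn B) = (4/11)(7/11) = 0.2314; P(data | urn C) = (8/11)(3/11) = 0.19835.
The prior-weighted likelihoods are 3/5 · 0.098765 = 0.059259, 1/5 · 0.2314 = 0.046281, 1/5 · 0.19835 = 0.039669; with total 0.14521.
Normalising, the posterior is P(urn A | data) = 0.40809, P(urn B | data) = 0.31872, P(urn C | data) = 0.27319.
So P(orange next | data) = Σ P(orange next | H) P(H | data) = (8/9)(0.40809) + (4/11)(0.31872) + (8/11)(0.27319) = 0.67733.

0.6773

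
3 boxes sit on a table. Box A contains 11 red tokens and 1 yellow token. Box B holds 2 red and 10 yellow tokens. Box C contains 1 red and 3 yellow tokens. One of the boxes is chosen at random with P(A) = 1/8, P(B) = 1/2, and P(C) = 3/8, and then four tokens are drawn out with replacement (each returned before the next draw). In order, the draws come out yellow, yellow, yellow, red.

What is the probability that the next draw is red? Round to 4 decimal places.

Compute the likelihood of the observed sequence for each case: P(data | box A) = (1/12)(1/12)(1/12)(11/12) = 0.00053048; P(data | box B) = (10/12)(10/12)(10/12)(2/12) = 0.096451; P(data | box C) = (3/4)(3/4)(3/4)(1/4) = 0.10547.
The prior-weighted likelihoods are 1/8 · 0.00053048 = 6.631e-05, 1/2 · 0.096451 = 0.048225, 3/8 · 0.10547 = 0.039551; with total 0.087842.
The posterior is then P(box A | data) = 0.00075487, P(box B | data) = 0.549, P(box C | data) = 0.45025.
Averaging over the posterior, P(red next | data) = (11/12)(0.00075487) + (1/6)(0.549) + (1/4)(0.45025) = 0.20475.

0.2048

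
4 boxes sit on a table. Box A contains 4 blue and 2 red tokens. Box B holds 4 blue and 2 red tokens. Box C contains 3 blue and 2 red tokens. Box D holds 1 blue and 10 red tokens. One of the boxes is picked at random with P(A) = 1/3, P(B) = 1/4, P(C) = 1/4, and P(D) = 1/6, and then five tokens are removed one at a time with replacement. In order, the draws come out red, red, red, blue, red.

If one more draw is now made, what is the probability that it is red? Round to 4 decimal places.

0.6606

Compute the likelihood of the observed sequence for each case: P(data | box A) = (2/6)(2/6)(2/6)(4/6)(2/6) = 0.0082305; P(data | box B) = (2/6)(2/6)(2/6)(4/6)(2/6) = 0.0082305; P(data | box C) = (2/5)(2/5)(2/5)(3/5)(2/5) = 0.01536; P(data | box D) = (10/11)(10/11)(10/11)(1/11)(10/11) = 0.062092.
The prior-weighted likelihoods are 1/3 · 0.0082305 = 0.0027435, 1/4 · 0.0082305 = 0.0020576, 1/4 · 0.01536 = 0.00384, 1/6 · 0.062092 = 0.010349; with total 0.01899.
Normalising, the posterior is P(box A | data) = 0.14447, P(box B | data) = 0.10835, P(box C | data) = 0.20221, P(box D | data) = 0.54496.
Averaging over the posterior, P(red next | data) = (1/3)(0.14447) + (1/3)(0.10835) + (2/5)(0.20221) + (10/11)(0.54496) = 0.66058.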